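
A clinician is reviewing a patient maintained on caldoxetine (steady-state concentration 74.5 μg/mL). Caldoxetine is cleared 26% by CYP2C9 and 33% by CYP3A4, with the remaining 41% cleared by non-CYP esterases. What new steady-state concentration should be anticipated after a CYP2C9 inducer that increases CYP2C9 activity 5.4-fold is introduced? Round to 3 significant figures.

34.7 μg/mL

The CYP2C9 pathway (26% of clearance) increases to 5.4× activity: 0.26 × 5.4 = 1.404.
CYP3A4 (33%) and the residual 41% are unaffected.
New clearance relative to baseline: 1.404 + 0.33 + 0.41 = 2.144.
New steady-state concentration = baseline ÷ relative clearance = 74.5 / 2.144 = 34.7 μg/mL.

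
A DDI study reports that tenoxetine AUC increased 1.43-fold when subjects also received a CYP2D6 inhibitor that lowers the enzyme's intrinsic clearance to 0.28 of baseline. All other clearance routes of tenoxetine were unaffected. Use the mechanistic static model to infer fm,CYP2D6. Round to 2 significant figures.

Let fm be the CYP2D6 fraction. New clearance relative to baseline = fm × 0.28 + (1 − fm).
AUC ratio = 1 / (new CL fraction), so new CL fraction = 1 / 1.43 = 0.6993.
fm × 0.28 + 1 − fm = 0.6993  ⇒  fm × (0.28 − 1) = −0.3007  ⇒  fm = 0.42.

0.42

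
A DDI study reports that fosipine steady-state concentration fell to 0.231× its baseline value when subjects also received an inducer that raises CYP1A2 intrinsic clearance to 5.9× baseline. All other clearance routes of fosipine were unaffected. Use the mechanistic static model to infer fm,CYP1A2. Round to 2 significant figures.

0.68

Let x = fm,CYP1A2. Because steady-state concentration ∝ 1/CL, relative clearance rose to 1/0.231 = 4.329.
Only the CYP1A2 route changed, so 4.329 = x·5.9 + (1 − x), giving x = 0.68.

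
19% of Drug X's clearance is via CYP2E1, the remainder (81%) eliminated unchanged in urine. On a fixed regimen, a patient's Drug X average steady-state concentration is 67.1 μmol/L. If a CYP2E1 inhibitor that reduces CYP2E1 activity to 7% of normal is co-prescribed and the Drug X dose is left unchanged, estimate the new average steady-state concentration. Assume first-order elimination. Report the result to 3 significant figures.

The CYP2E1 pathway (19% of clearance) drops to 0.07× activity: 0.19 × 0.07 = 0.0133.
The remaining 81% of clearance is unaffected.
New clearance relative to baseline: 0.0133 + 0.81 = 0.8233.
With dosing unchanged, average steady-state concentration scales as 1/CL: 67.1 / 0.8233 = 81.5 μmol/L.

81.5 μmol/L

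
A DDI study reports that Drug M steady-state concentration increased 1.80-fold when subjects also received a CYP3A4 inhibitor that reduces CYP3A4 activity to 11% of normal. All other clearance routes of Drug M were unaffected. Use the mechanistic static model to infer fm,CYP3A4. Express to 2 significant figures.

0.50

CL'/CL = 1 / 1.80 = 0.5556
0.11·fm + (1 − fm) = 0.5556
fm = (0.5556 − 1) / (0.11 − 1) = 0.50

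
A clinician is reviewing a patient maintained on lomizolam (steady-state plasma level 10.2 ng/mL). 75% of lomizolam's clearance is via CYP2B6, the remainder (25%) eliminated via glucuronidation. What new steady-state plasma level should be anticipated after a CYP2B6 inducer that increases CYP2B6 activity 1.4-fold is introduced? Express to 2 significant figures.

7.8 ng/mL

The CYP2B6 pathway (75% of clearance) is boosted to 1.4× activity: 0.75 × 1.4 = 1.05.
The remaining 25% of clearance is unaffected.
CL_new/CL_old = 1.05 + 0.25 = 1.3.
With dosing unchanged, steady-state plasma level scales as 1/CL: 10.2 / 1.3 = 7.8 ng/mL.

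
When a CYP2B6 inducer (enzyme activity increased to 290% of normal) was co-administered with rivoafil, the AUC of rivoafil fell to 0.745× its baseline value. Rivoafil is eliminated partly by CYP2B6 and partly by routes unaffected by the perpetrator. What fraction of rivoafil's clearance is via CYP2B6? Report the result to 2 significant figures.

0.18

Write x for the fraction cleared via CYP2B6. The observed AUC change means clearance rose to 1/0.745 = 1.342 of baseline.
Setting x·2.9 + (1 − x) = 1.342 and solving: x = (1.342 − 1)/(2.9 − 1) = 0.18.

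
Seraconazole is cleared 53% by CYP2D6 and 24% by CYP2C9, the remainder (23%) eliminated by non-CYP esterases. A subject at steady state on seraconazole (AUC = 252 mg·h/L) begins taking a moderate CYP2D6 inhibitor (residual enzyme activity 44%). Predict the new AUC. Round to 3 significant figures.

The CYP2D6 pathway (53% of clearance) is reduced to 0.44× activity: 0.53 × 0.44 = 0.2332.
CYP2C9 (24%) and the residual 23% are unaffected.
New clearance relative to baseline: 0.2332 + 0.24 + 0.23 = 0.7032.
AUC ∝ 1/CL, so new value = 252 / 0.7032 = 358 mg·h/L.

358 mg·h/L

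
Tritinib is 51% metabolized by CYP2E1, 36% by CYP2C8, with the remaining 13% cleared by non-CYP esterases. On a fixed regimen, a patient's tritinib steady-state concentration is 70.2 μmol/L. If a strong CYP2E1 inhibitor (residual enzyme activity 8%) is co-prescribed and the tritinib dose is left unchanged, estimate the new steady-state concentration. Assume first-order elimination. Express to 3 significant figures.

132 μmol/L

CYP2E1: 0.51 × 0.08 = 0.0408
CYP2C8: 0.36 (unchanged)
Other: 0.13 (unchanged)
CL_new/CL_old = 0.0408 + 0.36 + 0.13 = 0.5308.
New steady-state concentration = baseline ÷ relative clearance = 70.2 / 0.5308 = 132 μmol/L.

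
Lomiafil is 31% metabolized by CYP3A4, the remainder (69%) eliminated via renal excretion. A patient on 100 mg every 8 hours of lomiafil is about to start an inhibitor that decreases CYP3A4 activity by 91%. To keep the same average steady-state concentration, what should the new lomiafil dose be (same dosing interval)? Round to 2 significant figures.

The CYP3A4 pathway (31% of clearance) falls to 0.09× activity: 0.31 × 0.09 = 0.0279.
Non-CYP routes (69%) are unchanged.
CL_new/CL_old = 0.0279 + 0.69 = 0.7179.
Css,avg = (dose rate)/CL, so holding Css fixed requires dose ∝ CL: 100 × 0.7179 = 72 mg.

72 mg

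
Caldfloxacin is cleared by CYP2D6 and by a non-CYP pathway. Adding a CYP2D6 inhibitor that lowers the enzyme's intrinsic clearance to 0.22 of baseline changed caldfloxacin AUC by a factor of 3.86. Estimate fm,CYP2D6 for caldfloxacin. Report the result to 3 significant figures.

0.950

Call the CYP2D6 fraction fm. After the interaction, CL_new/CL_old = fm × 0.22 + (1 − fm).
AUC ratio = 1 / (new CL fraction), so new CL fraction = 1 / 3.86 = 0.2591.
fm × 0.22 + 1 − fm = 0.2591  ⇒  fm × (0.22 − 1) = −0.7409  ⇒  fm = 0.950.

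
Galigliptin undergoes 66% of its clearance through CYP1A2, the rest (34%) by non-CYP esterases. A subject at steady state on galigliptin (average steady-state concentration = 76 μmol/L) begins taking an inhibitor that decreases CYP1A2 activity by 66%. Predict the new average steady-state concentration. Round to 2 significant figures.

1.3 × 10² μmol/L

The CYP1A2 pathway (66% of clearance) is reduced to 0.34× activity: 0.66 × 0.34 = 0.2244.
The remaining 34% of clearance is unaffected.
Relative clearance = 0.2244 + 0.34 = 0.5644.
Average steady-state concentration ∝ 1/CL, so new value = 76 / 0.5644 = 1.3 × 10² μmol/L.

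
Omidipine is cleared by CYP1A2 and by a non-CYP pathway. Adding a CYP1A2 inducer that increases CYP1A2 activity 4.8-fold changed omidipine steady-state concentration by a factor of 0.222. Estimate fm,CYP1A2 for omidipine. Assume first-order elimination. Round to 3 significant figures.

CL'/CL = 1 / 0.222 = 4.505
4.8·fm + (1 − fm) = 4.505
fm = (4.505 − 1) / (4.8 − 1) = 0.922

0.922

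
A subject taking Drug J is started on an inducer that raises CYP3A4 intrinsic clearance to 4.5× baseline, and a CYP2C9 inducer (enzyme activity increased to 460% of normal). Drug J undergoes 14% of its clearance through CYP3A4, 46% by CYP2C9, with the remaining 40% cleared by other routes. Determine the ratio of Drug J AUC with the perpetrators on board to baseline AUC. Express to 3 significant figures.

0.318

The CYP3A4 pathway (14% of clearance) rises to 4.5× activity: 0.14 × 4.5 = 0.63.
The CYP2C9 pathway (46% of clearance) is boosted to 4.6× activity: 0.46 × 4.6 = 2.116.
The remaining 40% of clearance is unaffected.
Relative clearance = 0.63 + 2.116 + 0.4 = 3.146.
Net AUC ratio = 1 / 3.146 = 0.318.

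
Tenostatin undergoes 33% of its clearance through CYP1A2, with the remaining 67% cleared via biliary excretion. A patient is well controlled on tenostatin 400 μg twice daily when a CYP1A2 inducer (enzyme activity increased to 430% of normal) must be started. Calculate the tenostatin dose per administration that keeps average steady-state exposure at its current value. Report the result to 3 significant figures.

CYP1A2: 0.33 × 4.3 = 1.419
Other: 0.67 (unchanged)
Relative clearance = 1.419 + 0.67 = 2.089.
Exposure is unchanged when dose changes in proportion to clearance. New dose = 400 μg × 2.089 = 836 μg.

836 μg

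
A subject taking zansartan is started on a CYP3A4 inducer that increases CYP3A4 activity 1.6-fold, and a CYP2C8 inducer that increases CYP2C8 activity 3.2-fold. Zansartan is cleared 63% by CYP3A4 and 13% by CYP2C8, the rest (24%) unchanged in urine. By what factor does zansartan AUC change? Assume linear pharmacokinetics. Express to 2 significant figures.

0.60

The CYP3A4 pathway (63% of clearance) increases to 1.6× activity: 0.63 × 1.6 = 1.008.
The CYP2C8 pathway (13% of clearance) rises to 3.2× activity: 0.13 × 3.2 = 0.416.
Non-CYP routes (24%) are unchanged.
CL_new/CL_old = 1.008 + 0.416 + 0.24 = 1.664.
Because AUC varies inversely with clearance, the combined effect is 1 / 1.664 = 0.60.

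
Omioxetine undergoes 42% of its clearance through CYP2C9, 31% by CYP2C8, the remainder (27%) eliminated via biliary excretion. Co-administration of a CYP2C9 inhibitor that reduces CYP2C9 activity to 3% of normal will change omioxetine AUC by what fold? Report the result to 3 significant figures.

The CYP2C9 pathway (42% of clearance) falls to 0.03× activity: 0.42 × 0.03 = 0.0126.
CYP2C8 (31%) and the residual 27% are unaffected.
Relative clearance = 0.0126 + 0.31 + 0.27 = 0.5926.
Since AUC ∝ 1/CL, the ratio is 1 / 0.5926 = 1.69.

1.69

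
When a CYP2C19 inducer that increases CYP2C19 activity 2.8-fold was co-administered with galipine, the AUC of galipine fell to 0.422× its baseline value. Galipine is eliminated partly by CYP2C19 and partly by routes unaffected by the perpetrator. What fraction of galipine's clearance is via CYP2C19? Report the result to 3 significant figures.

Let fm be the CYP2C19 fraction. New clearance relative to baseline = fm × 2.8 + (1 − fm).
AUC ratio = 1 / (new CL fraction), so new CL fraction = 1 / 0.422 = 2.37.
fm × 2.8 + 1 − fm = 2.37  ⇒  fm × (2.8 − 1) = 1.37  ⇒  fm = 0.761.

0.761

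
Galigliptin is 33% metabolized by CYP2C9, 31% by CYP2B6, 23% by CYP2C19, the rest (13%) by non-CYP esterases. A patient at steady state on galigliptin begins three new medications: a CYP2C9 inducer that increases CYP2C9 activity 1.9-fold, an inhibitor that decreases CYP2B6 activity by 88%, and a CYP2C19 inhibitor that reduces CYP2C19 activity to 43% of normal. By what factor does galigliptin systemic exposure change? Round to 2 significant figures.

1.1

CYP2C9: 0.33 × 1.9 = 0.627
CYP2B6: 0.31 × 0.12 = 0.0372
CYP2C19: 0.23 × 0.43 = 0.0989
Other: 0.13 (unchanged)
New clearance relative to baseline: 0.627 + 0.0372 + 0.0989 + 0.13 = 0.8931.
Net systemic exposure ratio = 1 / 0.8931 = 1.1.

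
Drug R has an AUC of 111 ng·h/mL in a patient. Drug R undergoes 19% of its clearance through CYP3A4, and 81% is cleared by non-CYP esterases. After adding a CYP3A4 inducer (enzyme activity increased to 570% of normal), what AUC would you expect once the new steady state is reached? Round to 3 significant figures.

The CYP3A4 pathway (19% of clearance) increases to 5.7× activity: 0.19 × 5.7 = 1.083.
The remaining 81% of clearance is unaffected.
New clearance relative to baseline: 1.083 + 0.81 = 1.893.
With dosing unchanged, AUC scales as 1/CL: 111 / 1.893 = 58.6 ng·h/mL.

58.6 ng·h/mL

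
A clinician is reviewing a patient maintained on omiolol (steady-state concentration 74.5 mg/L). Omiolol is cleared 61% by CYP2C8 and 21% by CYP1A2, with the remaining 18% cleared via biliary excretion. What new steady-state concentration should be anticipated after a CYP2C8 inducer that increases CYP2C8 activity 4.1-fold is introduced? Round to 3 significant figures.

The CYP2C8 pathway (61% of clearance) rises to 4.1× activity: 0.61 × 4.1 = 2.501.
CYP1A2 (21%) and the residual 18% are unaffected.
New clearance relative to baseline: 2.501 + 0.21 + 0.18 = 2.891.
New steady-state concentration = baseline ÷ relative clearance = 74.5 / 2.891 = 25.8 mg/L.

25.8 mg/L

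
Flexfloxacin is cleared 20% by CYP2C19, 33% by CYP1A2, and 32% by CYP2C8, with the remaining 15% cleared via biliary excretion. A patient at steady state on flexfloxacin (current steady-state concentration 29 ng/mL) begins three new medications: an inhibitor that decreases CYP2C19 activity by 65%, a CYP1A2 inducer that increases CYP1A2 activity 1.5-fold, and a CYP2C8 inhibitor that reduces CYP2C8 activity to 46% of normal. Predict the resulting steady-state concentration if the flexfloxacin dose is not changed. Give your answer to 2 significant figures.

CYP2C19: 0.2 × 0.35 = 0.07
CYP1A2: 0.33 × 1.5 = 0.495
CYP2C8: 0.32 × 0.46 = 0.1472
Other: 0.15 (unchanged)
Relative clearance = 0.07 + 0.495 + 0.1472 + 0.15 = 0.8622.
New steady-state concentration = 29 / 0.8622 = 34 ng/mL (concentration scales inversely with clearance).

34 ng/mL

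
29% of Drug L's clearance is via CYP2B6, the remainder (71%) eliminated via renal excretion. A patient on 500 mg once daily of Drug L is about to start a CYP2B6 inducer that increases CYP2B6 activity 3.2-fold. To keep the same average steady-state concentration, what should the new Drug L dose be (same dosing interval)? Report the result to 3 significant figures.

CYP2B6: 0.29 × 3.2 = 0.928
Other: 0.71 (unchanged)
Relative clearance = 0.928 + 0.71 = 1.638.
Exposure is unchanged when dose changes in proportion to clearance. New dose = 500 mg × 1.638 = 819 mg.

819 mg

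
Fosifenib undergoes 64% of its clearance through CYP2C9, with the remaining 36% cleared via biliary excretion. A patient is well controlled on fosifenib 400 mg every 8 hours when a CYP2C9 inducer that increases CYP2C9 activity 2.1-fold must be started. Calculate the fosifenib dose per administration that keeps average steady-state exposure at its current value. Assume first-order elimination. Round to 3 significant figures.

CYP2C9: 0.64 × 2.1 = 1.344
Other: 0.36 (unchanged)
New clearance relative to baseline: 1.344 + 0.36 = 1.704.
Css,avg = (dose rate)/CL, so holding Css fixed requires dose ∝ CL: 400 × 1.704 = 682 mg.

682 mg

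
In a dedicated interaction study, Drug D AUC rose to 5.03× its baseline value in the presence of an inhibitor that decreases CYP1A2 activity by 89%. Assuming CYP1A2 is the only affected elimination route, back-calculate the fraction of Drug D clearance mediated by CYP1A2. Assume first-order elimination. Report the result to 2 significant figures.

CL'/CL = 1 / 5.03 = 0.1988
0.11·fm + (1 − fm) = 0.1988
fm = (0.1988 − 1) / (0.11 − 1) = 0.90

0.90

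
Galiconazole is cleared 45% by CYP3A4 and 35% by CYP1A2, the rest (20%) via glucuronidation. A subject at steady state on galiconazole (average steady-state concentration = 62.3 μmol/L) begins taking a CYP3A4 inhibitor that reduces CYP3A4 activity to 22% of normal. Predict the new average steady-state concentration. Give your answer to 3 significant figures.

CYP3A4: 0.45 × 0.22 = 0.099
CYP1A2: 0.35 (unchanged)
Other: 0.2 (unchanged)
CL_new/CL_old = 0.099 + 0.35 + 0.2 = 0.649.
Average steady-state concentration ∝ 1/CL, so new value = 62.3 / 0.649 = 96.0 μmol/L.

96.0 μmol/L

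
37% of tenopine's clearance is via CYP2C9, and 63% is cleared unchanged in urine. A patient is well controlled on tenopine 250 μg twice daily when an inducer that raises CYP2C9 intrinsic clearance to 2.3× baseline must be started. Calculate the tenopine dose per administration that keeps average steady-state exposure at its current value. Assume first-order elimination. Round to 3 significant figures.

370 μg

The CYP2C9 pathway (37% of clearance) increases to 2.3× activity: 0.37 × 2.3 = 0.851.
Non-CYP routes (63%) are unchanged.
Relative clearance = 0.851 + 0.63 = 1.481.
Exposure is unchanged when dose changes in proportion to clearance. New dose = 250 μg × 1.481 = 370 μg.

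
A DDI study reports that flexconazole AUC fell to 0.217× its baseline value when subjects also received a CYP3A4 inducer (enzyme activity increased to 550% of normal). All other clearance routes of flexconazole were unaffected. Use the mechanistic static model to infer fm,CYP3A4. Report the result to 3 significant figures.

Let x = fm,CYP3A4. Because AUC ∝ 1/CL, relative clearance rose to 1/0.217 = 4.608.
Only the CYP3A4 route changed, so 4.608 = x·5.5 + (1 − x), giving x = 0.802.

0.802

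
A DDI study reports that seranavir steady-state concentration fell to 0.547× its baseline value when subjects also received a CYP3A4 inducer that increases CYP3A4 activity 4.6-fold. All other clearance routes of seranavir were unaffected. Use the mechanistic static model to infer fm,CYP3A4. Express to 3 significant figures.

CL'/CL = 1 / 0.547 = 1.828
4.6·fm + (1 − fm) = 1.828
fm = (1.828 − 1) / (4.6 − 1) = 0.230

0.230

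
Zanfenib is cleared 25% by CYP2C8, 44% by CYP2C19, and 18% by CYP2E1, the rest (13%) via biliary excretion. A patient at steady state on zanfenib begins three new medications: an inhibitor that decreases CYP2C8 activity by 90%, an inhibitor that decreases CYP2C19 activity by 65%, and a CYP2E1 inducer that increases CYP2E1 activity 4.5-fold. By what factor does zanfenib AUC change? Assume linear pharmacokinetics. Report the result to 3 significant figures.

0.894

The CYP2C8 pathway (25% of clearance) falls to 0.1× activity: 0.25 × 0.1 = 0.025.
The CYP2C19 pathway (44% of clearance) drops to 0.35× activity: 0.44 × 0.35 = 0.154.
The CYP2E1 pathway (18% of clearance) is boosted to 4.5× activity: 0.18 × 4.5 = 0.81.
The remaining 13% of clearance is unaffected.
New clearance relative to baseline: 0.025 + 0.154 + 0.81 + 0.13 = 1.119.
AUC ∝ 1/CL: fold-change = 1 / 1.119 = 0.894.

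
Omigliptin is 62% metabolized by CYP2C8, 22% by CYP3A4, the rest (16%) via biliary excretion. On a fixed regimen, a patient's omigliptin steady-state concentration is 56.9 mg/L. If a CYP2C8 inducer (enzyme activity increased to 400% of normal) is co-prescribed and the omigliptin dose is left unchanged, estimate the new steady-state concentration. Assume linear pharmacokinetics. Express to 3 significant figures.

The CYP2C8 pathway (62% of clearance) rises to 4× activity: 0.62 × 4 = 2.48.
CYP3A4 (22%) and the residual 16% are unaffected.
CL_new/CL_old = 2.48 + 0.22 + 0.16 = 2.86.
With dosing unchanged, steady-state concentration scales as 1/CL: 56.9 / 2.86 = 19.9 mg/L.

19.9 mg/L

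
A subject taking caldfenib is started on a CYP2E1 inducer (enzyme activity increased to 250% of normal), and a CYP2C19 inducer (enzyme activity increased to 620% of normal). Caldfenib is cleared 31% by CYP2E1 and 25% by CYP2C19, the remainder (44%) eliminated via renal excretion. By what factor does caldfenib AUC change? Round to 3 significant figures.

The CYP2E1 pathway (31% of clearance) is boosted to 2.5× activity: 0.31 × 2.5 = 0.775.
The CYP2C19 pathway (25% of clearance) is boosted to 6.2× activity: 0.25 × 6.2 = 1.55.
The remaining 44% of clearance is unaffected.
Relative clearance = 0.775 + 1.55 + 0.44 = 2.765.
AUC ∝ 1/CL: fold-change = 1 / 2.765 = 0.362.

0.362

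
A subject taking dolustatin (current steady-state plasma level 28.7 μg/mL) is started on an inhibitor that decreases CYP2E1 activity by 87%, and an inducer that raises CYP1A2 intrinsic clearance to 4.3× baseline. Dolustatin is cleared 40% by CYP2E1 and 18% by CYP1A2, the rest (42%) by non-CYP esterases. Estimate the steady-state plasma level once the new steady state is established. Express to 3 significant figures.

23.0 μg/mL

The CYP2E1 pathway (40% of clearance) drops to 0.13× activity: 0.4 × 0.13 = 0.052.
The CYP1A2 pathway (18% of clearance) increases to 4.3× activity: 0.18 × 4.3 = 0.774.
Non-CYP routes (42%) are unchanged.
Relative clearance = 0.052 + 0.774 + 0.42 = 1.246.
New steady-state plasma level = 28.7 / 1.246 = 23.0 μg/mL (concentration scales inversely with clearance).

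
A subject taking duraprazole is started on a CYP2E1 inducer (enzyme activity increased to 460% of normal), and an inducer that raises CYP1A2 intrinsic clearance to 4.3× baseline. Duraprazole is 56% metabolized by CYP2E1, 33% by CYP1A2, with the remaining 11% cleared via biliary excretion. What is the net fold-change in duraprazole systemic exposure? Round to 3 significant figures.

CYP2E1: 0.56 × 4.6 = 2.576
CYP1A2: 0.33 × 4.3 = 1.419
Other: 0.11 (unchanged)
New clearance relative to baseline: 2.576 + 1.419 + 0.11 = 4.105.
Systemic exposure ∝ 1/CL: fold-change = 1 / 4.105 = 0.244.

0.244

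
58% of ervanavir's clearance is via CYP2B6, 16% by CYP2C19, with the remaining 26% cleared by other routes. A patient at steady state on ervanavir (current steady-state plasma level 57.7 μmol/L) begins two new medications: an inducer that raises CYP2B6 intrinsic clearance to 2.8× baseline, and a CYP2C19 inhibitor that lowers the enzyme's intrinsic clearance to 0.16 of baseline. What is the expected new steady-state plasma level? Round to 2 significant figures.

CYP2B6: 0.58 × 2.8 = 1.624
CYP2C19: 0.16 × 0.16 = 0.0256
Other: 0.26 (unchanged)
New clearance relative to baseline: 1.624 + 0.0256 + 0.26 = 1.9096.
New steady-state plasma level = 57.7 / 1.9096 = 30 μmol/L (concentration scales inversely with clearance).

30 μmol/L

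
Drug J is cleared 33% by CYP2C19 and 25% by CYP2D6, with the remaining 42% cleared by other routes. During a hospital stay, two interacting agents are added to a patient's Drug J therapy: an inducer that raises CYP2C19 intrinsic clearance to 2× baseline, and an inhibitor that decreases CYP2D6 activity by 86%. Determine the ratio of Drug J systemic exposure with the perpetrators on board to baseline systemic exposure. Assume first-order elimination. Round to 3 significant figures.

0.897

CYP2C19: 0.33 × 2 = 0.66
CYP2D6: 0.25 × 0.14 = 0.035
Other: 0.42 (unchanged)
CL_new/CL_old = 0.66 + 0.035 + 0.42 = 1.115.
Because systemic exposure varies inversely with clearance, the combined effect is 1 / 1.115 = 0.897.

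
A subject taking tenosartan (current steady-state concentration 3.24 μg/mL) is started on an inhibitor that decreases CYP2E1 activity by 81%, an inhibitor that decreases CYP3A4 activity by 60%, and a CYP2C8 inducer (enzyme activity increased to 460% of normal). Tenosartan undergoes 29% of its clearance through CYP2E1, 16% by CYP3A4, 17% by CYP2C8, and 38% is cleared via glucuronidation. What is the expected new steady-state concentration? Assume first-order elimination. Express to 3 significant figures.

2.53 μg/mL

The CYP2E1 pathway (29% of clearance) falls to 0.19× activity: 0.29 × 0.19 = 0.0551.
The CYP3A4 pathway (16% of clearance) is reduced to 0.4× activity: 0.16 × 0.4 = 0.064.
The CYP2C8 pathway (17% of clearance) is boosted to 4.6× activity: 0.17 × 4.6 = 0.782.
The remaining 38% of clearance is unaffected.
New clearance relative to baseline: 0.0551 + 0.064 + 0.782 + 0.38 = 1.2811.
New steady-state concentration = 3.24 / 1.2811 = 2.53 μg/mL (concentration scales inversely with clearance).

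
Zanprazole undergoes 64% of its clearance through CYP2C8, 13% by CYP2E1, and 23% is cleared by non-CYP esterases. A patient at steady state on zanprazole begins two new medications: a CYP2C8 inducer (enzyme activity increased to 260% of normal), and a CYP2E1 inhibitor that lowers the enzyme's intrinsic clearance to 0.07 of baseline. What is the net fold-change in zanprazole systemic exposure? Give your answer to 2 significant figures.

0.53

CYP2C8: 0.64 × 2.6 = 1.664
CYP2E1: 0.13 × 0.07 = 0.0091
Other: 0.23 (unchanged)
Relative clearance = 1.664 + 0.0091 + 0.23 = 1.9031.
Net systemic exposure ratio = 1 / 1.9031 = 0.53.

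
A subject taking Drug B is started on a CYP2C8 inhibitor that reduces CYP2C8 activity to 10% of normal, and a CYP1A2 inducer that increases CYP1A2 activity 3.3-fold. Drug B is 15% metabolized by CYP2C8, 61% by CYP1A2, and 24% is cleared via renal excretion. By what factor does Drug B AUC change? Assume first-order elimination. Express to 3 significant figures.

0.441

The CYP2C8 pathway (15% of clearance) falls to 0.1× activity: 0.15 × 0.1 = 0.015.
The CYP1A2 pathway (61% of clearance) is boosted to 3.3× activity: 0.61 × 3.3 = 2.013.
The remaining 24% of clearance is unaffected.
CL_new/CL_old = 0.015 + 2.013 + 0.24 = 2.268.
Net AUC ratio = 1 / 2.268 = 0.441.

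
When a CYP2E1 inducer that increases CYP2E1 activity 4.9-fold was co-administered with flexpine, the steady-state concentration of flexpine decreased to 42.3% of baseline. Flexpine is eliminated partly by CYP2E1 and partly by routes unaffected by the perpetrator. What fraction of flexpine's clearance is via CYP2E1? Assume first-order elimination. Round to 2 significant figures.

0.35

Write x for the fraction cleared via CYP2E1. The observed steady-state concentration change means clearance rose to 1/0.423 = 2.364 of baseline.
Setting x·4.9 + (1 − x) = 2.364 and solving: x = (2.364 − 1)/(4.9 − 1) = 0.35.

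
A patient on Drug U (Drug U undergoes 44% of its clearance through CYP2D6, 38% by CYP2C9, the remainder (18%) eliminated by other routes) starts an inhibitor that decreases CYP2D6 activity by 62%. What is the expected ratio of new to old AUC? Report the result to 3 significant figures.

The CYP2D6 pathway (44% of clearance) falls to 0.38× activity: 0.44 × 0.38 = 0.1672.
CYP2C9 (38%) and the residual 18% are unaffected.
CL_new/CL_old = 0.1672 + 0.38 + 0.18 = 0.7272.
Since AUC ∝ 1/CL, the ratio is 1 / 0.7272 = 1.38.

1.38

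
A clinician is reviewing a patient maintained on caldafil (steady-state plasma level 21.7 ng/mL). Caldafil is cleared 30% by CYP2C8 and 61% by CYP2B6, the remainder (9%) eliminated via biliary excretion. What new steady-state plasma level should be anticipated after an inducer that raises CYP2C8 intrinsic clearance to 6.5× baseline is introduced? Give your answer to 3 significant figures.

8.19 ng/mL

CYP2C8: 0.3 × 6.5 = 1.95
CYP2B6: 0.61 (unchanged)
Other: 0.09 (unchanged)
New clearance relative to baseline: 1.95 + 0.61 + 0.09 = 2.65.
Steady-state plasma level ∝ 1/CL, so new value = 21.7 / 2.65 = 8.19 ng/mL.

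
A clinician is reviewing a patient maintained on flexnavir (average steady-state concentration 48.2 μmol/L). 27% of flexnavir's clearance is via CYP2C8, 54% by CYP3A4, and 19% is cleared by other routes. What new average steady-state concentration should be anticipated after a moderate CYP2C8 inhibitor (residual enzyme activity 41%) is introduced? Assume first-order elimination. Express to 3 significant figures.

57.3 μmol/L

The CYP2C8 pathway (27% of clearance) is reduced to 0.41× activity: 0.27 × 0.41 = 0.1107.
CYP3A4 (54%) and the residual 19% are unaffected.
Relative clearance = 0.1107 + 0.54 + 0.19 = 0.8407.
With dosing unchanged, average steady-state concentration scales as 1/CL: 48.2 / 0.8407 = 57.3 μmol/L.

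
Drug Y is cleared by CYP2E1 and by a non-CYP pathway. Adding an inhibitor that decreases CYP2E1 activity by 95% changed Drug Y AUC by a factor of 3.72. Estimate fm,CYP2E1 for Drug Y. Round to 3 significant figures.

Call the CYP2E1 fraction fm. After the interaction, CL_new/CL_old = fm × 0.05 + (1 − fm).
AUC ratio = 1 / (new CL fraction), so new CL fraction = 1 / 3.72 = 0.2688.
fm × 0.05 + 1 − fm = 0.2688  ⇒  fm × (0.05 − 1) = −0.7312  ⇒  fm = 0.770.

0.770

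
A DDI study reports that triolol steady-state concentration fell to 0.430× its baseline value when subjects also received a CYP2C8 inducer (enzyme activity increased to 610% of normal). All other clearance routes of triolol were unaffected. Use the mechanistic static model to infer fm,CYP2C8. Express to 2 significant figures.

0.26

CL'/CL = 1 / 0.430 = 2.326
6.1·fm + (1 − fm) = 2.326
fm = (2.326 − 1) / (6.1 − 1) = 0.26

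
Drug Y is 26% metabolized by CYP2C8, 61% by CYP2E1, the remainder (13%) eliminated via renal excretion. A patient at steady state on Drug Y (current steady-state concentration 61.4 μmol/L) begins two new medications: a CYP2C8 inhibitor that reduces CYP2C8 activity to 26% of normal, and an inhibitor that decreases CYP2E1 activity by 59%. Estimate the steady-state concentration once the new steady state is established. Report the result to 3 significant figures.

The CYP2C8 pathway (26% of clearance) is reduced to 0.26× activity: 0.26 × 0.26 = 0.0676.
The CYP2E1 pathway (61% of clearance) falls to 0.41× activity: 0.61 × 0.41 = 0.2501.
The remaining 13% of clearance is unaffected.
New clearance relative to baseline: 0.0676 + 0.2501 + 0.13 = 0.4477.
Dividing the baseline by the relative clearance: 61.4 / 0.4477 = 137 μmol/L.

137 μmol/L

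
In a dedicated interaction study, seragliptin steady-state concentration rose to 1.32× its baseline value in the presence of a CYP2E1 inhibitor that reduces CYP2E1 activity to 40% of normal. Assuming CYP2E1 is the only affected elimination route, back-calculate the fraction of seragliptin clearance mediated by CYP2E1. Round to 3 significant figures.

Call the CYP2E1 fraction fm. After the interaction, CL_new/CL_old = fm × 0.4 + (1 − fm).
Steady-state concentration ratio = 1 / (new CL fraction), so new CL fraction = 1 / 1.32 = 0.7576.
fm × 0.4 + 1 − fm = 0.7576  ⇒  fm × (0.4 − 1) = −0.2424  ⇒  fm = 0.404.

0.404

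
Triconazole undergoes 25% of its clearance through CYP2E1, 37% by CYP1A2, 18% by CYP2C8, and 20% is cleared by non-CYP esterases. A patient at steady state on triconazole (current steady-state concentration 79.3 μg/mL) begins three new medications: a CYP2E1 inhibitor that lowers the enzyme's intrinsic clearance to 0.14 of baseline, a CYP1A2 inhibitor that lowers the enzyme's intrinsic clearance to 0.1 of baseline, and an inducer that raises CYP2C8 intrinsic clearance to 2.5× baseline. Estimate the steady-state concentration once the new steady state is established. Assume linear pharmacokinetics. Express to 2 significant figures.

1.1 × 10² μg/mL

CYP2E1: 0.25 × 0.14 = 0.035
CYP1A2: 0.37 × 0.1 = 0.037
CYP2C8: 0.18 × 2.5 = 0.45
Other: 0.2 (unchanged)
New clearance relative to baseline: 0.035 + 0.037 + 0.45 + 0.2 = 0.722.
Dividing the baseline by the relative clearance: 79.3 / 0.722 = 1.1 × 10² μg/mL.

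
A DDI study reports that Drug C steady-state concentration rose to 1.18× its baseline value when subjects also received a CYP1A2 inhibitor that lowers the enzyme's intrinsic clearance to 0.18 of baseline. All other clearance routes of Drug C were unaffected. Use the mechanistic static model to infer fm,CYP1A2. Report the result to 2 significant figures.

0.19

Call the CYP1A2 fraction fm. After the interaction, CL_new/CL_old = fm × 0.18 + (1 − fm).
Steady-state concentration ratio = 1 / (new CL fraction), so new CL fraction = 1 / 1.18 = 0.8475.
fm × 0.18 + 1 − fm = 0.8475  ⇒  fm × (0.18 − 1) = −0.1525  ⇒  fm = 0.19.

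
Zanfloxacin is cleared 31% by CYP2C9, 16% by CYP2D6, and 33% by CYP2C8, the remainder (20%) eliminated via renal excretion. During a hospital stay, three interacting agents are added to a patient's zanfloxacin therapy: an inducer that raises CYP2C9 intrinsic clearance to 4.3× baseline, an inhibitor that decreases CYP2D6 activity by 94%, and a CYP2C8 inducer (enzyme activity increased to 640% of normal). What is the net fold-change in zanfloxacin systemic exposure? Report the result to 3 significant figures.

The CYP2C9 pathway (31% of clearance) is boosted to 4.3× activity: 0.31 × 4.3 = 1.333.
The CYP2D6 pathway (16% of clearance) drops to 0.06× activity: 0.16 × 0.06 = 0.0096.
The CYP2C8 pathway (33% of clearance) increases to 6.4× activity: 0.33 × 6.4 = 2.112.
The remaining 20% of clearance is unaffected.
Relative clearance = 1.333 + 0.0096 + 2.112 + 0.2 = 3.6546.
Systemic exposure ∝ 1/CL: fold-change = 1 / 3.6546 = 0.274.

0.274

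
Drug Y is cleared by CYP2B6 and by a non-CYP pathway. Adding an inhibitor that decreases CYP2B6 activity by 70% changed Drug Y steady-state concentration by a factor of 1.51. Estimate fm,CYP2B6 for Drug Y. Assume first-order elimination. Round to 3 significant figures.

0.482

CL'/CL = 1 / 1.51 = 0.6623
0.3·fm + (1 − fm) = 0.6623
fm = (0.6623 − 1) / (0.3 − 1) = 0.482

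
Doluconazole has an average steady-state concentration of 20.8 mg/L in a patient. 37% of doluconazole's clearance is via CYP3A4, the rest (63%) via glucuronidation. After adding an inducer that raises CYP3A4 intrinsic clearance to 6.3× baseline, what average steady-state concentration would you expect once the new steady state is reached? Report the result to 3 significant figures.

The CYP3A4 pathway (37% of clearance) is boosted to 6.3× activity: 0.37 × 6.3 = 2.331.
Non-CYP routes (63%) are unchanged.
Relative clearance = 2.331 + 0.63 = 2.961.
New average steady-state concentration = baseline ÷ relative clearance = 20.8 / 2.961 = 7.02 mg/L.

7.02 mg/L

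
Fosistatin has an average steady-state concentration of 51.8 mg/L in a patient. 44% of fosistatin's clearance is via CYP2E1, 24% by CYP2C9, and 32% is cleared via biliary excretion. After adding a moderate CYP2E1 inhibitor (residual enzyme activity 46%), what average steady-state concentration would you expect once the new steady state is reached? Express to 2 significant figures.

The CYP2E1 pathway (44% of clearance) falls to 0.46× activity: 0.44 × 0.46 = 0.2024.
CYP2C9 (24%) and the residual 32% are unaffected.
New clearance relative to baseline: 0.2024 + 0.24 + 0.32 = 0.7624.
With dosing unchanged, average steady-state concentration scales as 1/CL: 51.8 / 0.7624 = 68 mg/L.

68 mg/L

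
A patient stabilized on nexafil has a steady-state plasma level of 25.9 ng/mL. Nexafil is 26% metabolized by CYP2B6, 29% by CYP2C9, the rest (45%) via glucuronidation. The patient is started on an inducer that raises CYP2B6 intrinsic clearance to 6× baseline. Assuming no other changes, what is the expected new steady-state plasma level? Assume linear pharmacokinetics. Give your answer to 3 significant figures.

The CYP2B6 pathway (26% of clearance) rises to 6× activity: 0.26 × 6 = 1.56.
CYP2C9 (29%) and the residual 45% are unaffected.
New clearance relative to baseline: 1.56 + 0.29 + 0.45 = 2.3.
With dosing unchanged, steady-state plasma level scales as 1/CL: 25.9 / 2.3 = 11.3 ng/mL.

11.3 ng/mL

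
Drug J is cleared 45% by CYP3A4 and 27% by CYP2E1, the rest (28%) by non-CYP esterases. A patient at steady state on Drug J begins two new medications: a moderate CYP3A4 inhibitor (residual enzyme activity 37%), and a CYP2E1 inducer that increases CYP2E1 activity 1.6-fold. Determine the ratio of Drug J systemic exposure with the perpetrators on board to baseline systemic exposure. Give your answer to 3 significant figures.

1.14

The CYP3A4 pathway (45% of clearance) is reduced to 0.37× activity: 0.45 × 0.37 = 0.1665.
The CYP2E1 pathway (27% of clearance) rises to 1.6× activity: 0.27 × 1.6 = 0.432.
Non-CYP routes (28%) are unchanged.
New clearance relative to baseline: 0.1665 + 0.432 + 0.28 = 0.8785.
Net systemic exposure ratio = 1 / 0.8785 = 1.14.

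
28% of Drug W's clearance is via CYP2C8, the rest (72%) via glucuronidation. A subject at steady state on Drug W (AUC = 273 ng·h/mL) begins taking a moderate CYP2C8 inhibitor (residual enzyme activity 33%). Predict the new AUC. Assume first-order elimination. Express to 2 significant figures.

The CYP2C8 pathway (28% of clearance) is reduced to 0.33× activity: 0.28 × 0.33 = 0.0924.
Non-CYP routes (72%) are unchanged.
New clearance relative to baseline: 0.0924 + 0.72 = 0.8124.
AUC ∝ 1/CL, so new value = 273 / 0.8124 = 3.4 × 10² ng·h/mL.

3.4 × 10² ng·h/mL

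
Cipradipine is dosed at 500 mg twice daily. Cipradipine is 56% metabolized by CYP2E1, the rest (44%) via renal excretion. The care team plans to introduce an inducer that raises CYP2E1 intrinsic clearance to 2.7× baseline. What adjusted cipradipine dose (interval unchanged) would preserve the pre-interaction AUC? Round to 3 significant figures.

The CYP2E1 pathway (56% of clearance) increases to 2.7× activity: 0.56 × 2.7 = 1.512.
The remaining 44% of clearance is unaffected.
CL_new/CL_old = 1.512 + 0.44 = 1.952.
Exposure is unchanged when dose changes in proportion to clearance. New dose = 500 mg × 1.952 = 976 mg.

976 mg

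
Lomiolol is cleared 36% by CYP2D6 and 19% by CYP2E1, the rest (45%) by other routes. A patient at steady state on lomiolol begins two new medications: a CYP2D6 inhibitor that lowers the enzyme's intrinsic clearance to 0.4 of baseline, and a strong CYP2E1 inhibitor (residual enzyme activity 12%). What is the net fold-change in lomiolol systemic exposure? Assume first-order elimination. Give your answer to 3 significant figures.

1.62

The CYP2D6 pathway (36% of clearance) is reduced to 0.4× activity: 0.36 × 0.4 = 0.144.
The CYP2E1 pathway (19% of clearance) is reduced to 0.12× activity: 0.19 × 0.12 = 0.0228.
Non-CYP routes (45%) are unchanged.
CL_new/CL_old = 0.144 + 0.0228 + 0.45 = 0.6168.
Systemic exposure ∝ 1/CL: fold-change = 1 / 0.6168 = 1.62.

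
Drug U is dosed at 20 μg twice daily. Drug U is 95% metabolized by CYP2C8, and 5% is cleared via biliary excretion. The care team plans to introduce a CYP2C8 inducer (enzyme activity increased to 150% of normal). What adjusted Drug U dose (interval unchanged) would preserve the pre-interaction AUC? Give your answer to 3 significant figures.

29.5 μg

CYP2C8: 0.95 × 1.5 = 1.425
Other: 0.05 (unchanged)
CL_new/CL_old = 1.425 + 0.05 = 1.475.
Exposure is unchanged when dose changes in proportion to clearance. New dose = 20 μg × 1.475 = 29.5 μg.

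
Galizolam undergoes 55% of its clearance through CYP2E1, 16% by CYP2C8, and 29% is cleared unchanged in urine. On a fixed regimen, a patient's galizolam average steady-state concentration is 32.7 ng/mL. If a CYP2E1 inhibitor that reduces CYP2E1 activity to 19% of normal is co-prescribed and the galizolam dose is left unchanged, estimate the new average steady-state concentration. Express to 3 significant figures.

The CYP2E1 pathway (55% of clearance) is reduced to 0.19× activity: 0.55 × 0.19 = 0.1045.
CYP2C8 (16%) and the residual 29% are unaffected.
Relative clearance = 0.1045 + 0.16 + 0.29 = 0.5545.
Average steady-state concentration ∝ 1/CL, so new value = 32.7 / 0.5545 = 59.0 ng/mL.

59.0 ng/mL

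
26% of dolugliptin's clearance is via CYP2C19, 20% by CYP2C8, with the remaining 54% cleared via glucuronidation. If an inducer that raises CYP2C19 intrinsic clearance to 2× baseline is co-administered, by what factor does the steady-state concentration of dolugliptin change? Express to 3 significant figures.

0.794

The CYP2C19 pathway (26% of clearance) rises to 2× activity: 0.26 × 2 = 0.52.
CYP2C8 (20%) and the residual 54% are unaffected.
New clearance relative to baseline: 0.52 + 0.2 + 0.54 = 1.26.
Steady-state concentration ratio = CL_old/CL_new = 1 / 1.26 = 0.794.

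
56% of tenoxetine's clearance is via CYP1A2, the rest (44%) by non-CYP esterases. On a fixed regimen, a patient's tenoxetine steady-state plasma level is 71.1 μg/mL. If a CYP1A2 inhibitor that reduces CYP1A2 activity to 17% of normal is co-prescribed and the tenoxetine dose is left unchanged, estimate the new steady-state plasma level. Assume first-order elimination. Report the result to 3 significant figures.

The CYP1A2 pathway (56% of clearance) is reduced to 0.17× activity: 0.56 × 0.17 = 0.0952.
The remaining 44% of clearance is unaffected.
New clearance relative to baseline: 0.0952 + 0.44 = 0.5352.
New steady-state plasma level = baseline ÷ relative clearance = 71.1 / 0.5352 = 133 μg/mL.

133 μg/mL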